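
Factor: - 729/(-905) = 3^6*5^( - 1)*181^( - 1)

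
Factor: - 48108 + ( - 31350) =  - 79458=   -2^1*3^1*17^1*19^1 * 41^1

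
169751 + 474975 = 644726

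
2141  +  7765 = 9906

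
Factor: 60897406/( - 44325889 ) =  - 2^1*37^(-1 ) * 1197997^( - 1 ) *30448703^1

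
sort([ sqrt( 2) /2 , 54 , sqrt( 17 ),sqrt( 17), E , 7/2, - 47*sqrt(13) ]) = [-47 * sqrt(13 ),sqrt( 2 ) /2, E,  7/2,  sqrt( 17) , sqrt(17),54 ]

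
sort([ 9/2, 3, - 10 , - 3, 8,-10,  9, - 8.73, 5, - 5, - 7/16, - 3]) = [ - 10,  -  10 ,-8.73,-5,- 3, - 3, - 7/16 , 3, 9/2,5, 8, 9]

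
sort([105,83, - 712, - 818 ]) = [ - 818, - 712,83, 105] 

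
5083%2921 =2162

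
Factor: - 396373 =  - 396373^1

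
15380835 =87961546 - 72580711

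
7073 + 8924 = 15997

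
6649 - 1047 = 5602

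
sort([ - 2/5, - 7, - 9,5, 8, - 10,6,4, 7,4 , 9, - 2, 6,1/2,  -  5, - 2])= [- 10,-9, - 7, - 5 , - 2, - 2, - 2/5,  1/2, 4,4,5, 6,6,7, 8, 9]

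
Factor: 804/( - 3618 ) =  - 2^1*3^( - 2 ) = - 2/9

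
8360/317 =26 + 118/317 = 26.37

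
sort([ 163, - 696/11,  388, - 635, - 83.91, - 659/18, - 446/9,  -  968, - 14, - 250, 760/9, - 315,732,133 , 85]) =[-968, - 635, -315, - 250, - 83.91, - 696/11,  -  446/9, - 659/18, - 14,  760/9,  85 , 133, 163,388, 732 ]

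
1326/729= 442/243 = 1.82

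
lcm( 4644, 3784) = 102168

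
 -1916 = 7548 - 9464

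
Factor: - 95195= - 5^1 * 79^1*241^1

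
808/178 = 4+48/89 = 4.54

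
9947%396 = 47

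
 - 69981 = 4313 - 74294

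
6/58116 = 1/9686  =  0.00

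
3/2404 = 3/2404 = 0.00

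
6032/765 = 6032/765 = 7.88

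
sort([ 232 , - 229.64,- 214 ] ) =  [ - 229.64, -214, 232 ] 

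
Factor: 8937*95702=855288774 = 2^1*3^3*109^1*331^1*439^1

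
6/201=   2/67=0.03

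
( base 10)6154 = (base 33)5LG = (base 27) 8BP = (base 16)180A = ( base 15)1c54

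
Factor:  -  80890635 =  - 3^1*5^1* 7^1*770387^1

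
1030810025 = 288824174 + 741985851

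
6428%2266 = 1896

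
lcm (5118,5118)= 5118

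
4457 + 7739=12196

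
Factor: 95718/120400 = 2^(- 3)*3^1  *  5^( - 2)*53^1 = 159/200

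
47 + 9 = 56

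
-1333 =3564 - 4897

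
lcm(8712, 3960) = 43560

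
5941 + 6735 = 12676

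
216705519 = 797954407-581248888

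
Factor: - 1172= - 2^2*293^1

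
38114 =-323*( - 118) 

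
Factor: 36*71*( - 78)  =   - 199368  =  - 2^3*3^3* 13^1*71^1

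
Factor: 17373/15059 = 3^1*11^(-1 )*37^(-2)*5791^1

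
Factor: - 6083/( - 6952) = 7/8 = 2^( - 3)* 7^1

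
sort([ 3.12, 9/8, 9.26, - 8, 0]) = [ - 8, 0,9/8, 3.12, 9.26]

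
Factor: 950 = 2^1 * 5^2* 19^1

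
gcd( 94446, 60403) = 1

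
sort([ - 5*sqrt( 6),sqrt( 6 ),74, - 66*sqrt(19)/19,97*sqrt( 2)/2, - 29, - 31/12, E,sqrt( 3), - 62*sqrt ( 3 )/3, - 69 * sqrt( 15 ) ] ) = [ - 69 * sqrt(15 ), - 62*sqrt(3) /3, - 29, - 66 * sqrt( 19)/19, - 5 * sqrt (6), - 31/12,  sqrt( 3 ),sqrt ( 6),E, 97 * sqrt(2)/2, 74]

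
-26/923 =- 1  +  69/71 = -0.03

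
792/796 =198/199 = 0.99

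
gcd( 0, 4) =4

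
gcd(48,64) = 16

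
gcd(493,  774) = 1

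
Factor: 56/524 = 2^1*7^1*131^ (-1 ) = 14/131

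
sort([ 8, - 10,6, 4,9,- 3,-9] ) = [- 10, - 9, - 3,4,  6, 8,9 ]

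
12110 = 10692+1418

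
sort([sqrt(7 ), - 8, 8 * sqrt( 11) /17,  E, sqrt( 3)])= [ - 8,8 *sqrt( 11 ) /17,  sqrt(3),sqrt( 7),  E] 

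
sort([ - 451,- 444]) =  [-451,  -  444]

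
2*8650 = 17300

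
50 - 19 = 31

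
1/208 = 1/208= 0.00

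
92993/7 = 92993/7 = 13284.71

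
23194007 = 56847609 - 33653602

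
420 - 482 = - 62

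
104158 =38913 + 65245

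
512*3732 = 1910784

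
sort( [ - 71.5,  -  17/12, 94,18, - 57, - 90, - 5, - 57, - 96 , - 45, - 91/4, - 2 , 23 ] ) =[ - 96, - 90, - 71.5, - 57, - 57, - 45,-91/4, - 5, - 2, - 17/12,18,  23  ,  94]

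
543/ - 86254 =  - 543/86254 = - 0.01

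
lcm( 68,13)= 884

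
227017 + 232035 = 459052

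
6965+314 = 7279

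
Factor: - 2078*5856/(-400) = 760548/25 = 2^2*3^1 * 5^( - 2 )*61^1*1039^1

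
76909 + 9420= 86329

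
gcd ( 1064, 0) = 1064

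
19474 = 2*9737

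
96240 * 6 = 577440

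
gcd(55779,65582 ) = 1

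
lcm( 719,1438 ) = 1438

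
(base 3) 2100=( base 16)3F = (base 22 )2j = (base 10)63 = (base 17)3c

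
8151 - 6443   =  1708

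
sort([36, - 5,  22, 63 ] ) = [-5 , 22, 36, 63] 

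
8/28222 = 4/14111 = 0.00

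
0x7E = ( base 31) 42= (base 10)126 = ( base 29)4A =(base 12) a6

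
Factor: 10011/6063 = 71/43 = 43^( - 1 )*71^1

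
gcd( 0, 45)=45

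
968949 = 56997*17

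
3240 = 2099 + 1141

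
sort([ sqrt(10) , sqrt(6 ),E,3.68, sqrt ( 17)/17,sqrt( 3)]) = [sqrt( 17)/17,sqrt(3 ) , sqrt(6),E,sqrt(10 ), 3.68]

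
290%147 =143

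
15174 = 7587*2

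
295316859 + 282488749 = 577805608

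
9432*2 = 18864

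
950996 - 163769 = 787227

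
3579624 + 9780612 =13360236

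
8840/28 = 315+5/7=315.71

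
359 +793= 1152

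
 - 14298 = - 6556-7742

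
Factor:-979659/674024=  -  2^(  -  3 ) * 3^2*13^( - 1)*17^1 * 19^1*337^1 *6481^( - 1) 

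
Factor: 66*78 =5148=2^2 * 3^2*11^1*13^1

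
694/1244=347/622 = 0.56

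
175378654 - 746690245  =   - 571311591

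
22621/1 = 22621=22621.00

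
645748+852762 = 1498510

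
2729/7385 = 2729/7385 = 0.37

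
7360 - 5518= 1842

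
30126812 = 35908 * 839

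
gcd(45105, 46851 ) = 291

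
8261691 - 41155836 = -32894145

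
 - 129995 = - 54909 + -75086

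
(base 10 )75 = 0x4B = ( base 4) 1023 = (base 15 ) 50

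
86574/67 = 86574/67=1292.15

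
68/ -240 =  - 17/60 =- 0.28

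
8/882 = 4/441 = 0.01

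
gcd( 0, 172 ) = 172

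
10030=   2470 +7560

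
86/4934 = 43/2467 = 0.02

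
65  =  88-23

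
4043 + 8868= 12911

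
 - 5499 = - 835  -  4664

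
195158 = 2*97579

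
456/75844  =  114/18961 = 0.01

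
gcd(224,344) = 8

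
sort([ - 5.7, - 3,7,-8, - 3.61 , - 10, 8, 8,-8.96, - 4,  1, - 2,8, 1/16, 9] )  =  [ - 10 , - 8.96, - 8, - 5.7 , - 4, -3.61, - 3, - 2,1/16,  1,7, 8 , 8, 8,9] 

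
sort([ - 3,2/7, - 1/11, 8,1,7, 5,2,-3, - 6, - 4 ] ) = [-6, - 4, - 3, - 3, - 1/11,2/7,1, 2, 5,7,8]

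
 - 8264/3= - 8264/3=- 2754.67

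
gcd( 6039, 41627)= 1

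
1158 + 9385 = 10543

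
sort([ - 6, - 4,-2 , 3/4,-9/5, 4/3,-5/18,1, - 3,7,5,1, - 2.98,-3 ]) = [ - 6,-4,-3, - 3, -2.98, - 2, - 9/5, - 5/18, 3/4,1,1, 4/3,5,7 ]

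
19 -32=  - 13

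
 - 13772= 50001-63773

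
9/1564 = 9/1564 = 0.01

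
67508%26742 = 14024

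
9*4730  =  42570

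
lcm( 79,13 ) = 1027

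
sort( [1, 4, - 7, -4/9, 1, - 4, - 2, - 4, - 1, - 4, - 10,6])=[ - 10, - 7,  -  4, - 4, - 4, - 2, - 1, - 4/9, 1, 1, 4,6]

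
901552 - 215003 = 686549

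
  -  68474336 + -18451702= - 86926038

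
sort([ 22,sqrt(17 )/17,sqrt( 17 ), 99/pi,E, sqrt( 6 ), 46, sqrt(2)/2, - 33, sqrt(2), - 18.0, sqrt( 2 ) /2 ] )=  [ - 33, - 18.0,sqrt(17)/17,sqrt(2 )/2, sqrt(2 ) /2,sqrt(2), sqrt ( 6),E,sqrt( 17),22, 99/pi  ,  46]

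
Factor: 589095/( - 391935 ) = - 741/493=-3^1* 13^1*17^( - 1 )*19^1*29^( - 1)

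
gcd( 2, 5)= 1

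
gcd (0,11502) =11502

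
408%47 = 32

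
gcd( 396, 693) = 99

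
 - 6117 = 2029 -8146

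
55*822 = 45210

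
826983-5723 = 821260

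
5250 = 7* 750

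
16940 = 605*28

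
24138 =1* 24138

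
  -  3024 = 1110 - 4134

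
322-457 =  - 135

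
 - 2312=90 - 2402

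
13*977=12701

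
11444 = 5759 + 5685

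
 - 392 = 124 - 516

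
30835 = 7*4405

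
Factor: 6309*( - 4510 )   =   - 28453590 = - 2^1 * 3^2*5^1* 11^1 * 41^1* 701^1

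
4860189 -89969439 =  - 85109250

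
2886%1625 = 1261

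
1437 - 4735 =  - 3298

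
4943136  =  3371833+1571303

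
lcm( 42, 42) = 42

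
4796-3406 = 1390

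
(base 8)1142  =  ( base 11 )505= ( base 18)1fg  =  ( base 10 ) 610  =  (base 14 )318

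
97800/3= 32600 = 32600.00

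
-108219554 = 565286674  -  673506228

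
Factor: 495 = 3^2*5^1*11^1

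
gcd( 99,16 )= 1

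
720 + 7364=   8084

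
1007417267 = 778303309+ 229113958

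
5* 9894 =49470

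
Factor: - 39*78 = -3042 = - 2^1*3^2*13^2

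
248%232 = 16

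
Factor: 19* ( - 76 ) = - 2^2*19^2 = -1444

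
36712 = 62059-25347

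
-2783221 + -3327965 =-6111186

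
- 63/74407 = - 1+ 74344/74407 = -0.00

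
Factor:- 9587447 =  -251^1*38197^1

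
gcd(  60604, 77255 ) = 1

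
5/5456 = 5/5456 =0.00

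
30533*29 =885457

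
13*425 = 5525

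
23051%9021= 5009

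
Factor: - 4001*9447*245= - 9260374515 = -3^1 *5^1*7^2*47^1*67^1*4001^1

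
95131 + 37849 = 132980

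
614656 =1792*343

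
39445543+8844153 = 48289696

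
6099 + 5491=11590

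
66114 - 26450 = 39664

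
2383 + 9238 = 11621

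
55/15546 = 55/15546 = 0.00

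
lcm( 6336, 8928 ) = 196416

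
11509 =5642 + 5867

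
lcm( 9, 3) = 9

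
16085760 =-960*( - 16756 ) 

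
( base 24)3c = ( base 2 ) 1010100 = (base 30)2O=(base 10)84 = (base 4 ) 1110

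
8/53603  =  8/53603 = 0.00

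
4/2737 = 4/2737 = 0.00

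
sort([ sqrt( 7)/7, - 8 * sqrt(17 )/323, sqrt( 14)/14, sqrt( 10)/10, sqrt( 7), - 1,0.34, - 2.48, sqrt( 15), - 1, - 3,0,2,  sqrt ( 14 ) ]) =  [ - 3, - 2.48,- 1, - 1, - 8*sqrt( 17)/323,0,sqrt(14)/14,  sqrt( 10) /10, 0.34, sqrt( 7 )/7, 2 , sqrt ( 7 ),sqrt( 14 ),sqrt(15) ] 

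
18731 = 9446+9285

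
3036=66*46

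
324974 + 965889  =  1290863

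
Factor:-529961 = -529961^1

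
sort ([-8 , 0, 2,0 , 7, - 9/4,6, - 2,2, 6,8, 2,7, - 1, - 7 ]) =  [ - 8, - 7, - 9/4,-2,-1, 0,0, 2,2, 2,  6, 6, 7, 7, 8] 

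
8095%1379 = 1200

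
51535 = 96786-45251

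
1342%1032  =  310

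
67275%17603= 14466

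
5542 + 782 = 6324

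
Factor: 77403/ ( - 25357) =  - 3^1 * 25357^ (  -  1)*25801^1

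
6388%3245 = 3143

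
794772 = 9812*81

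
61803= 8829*7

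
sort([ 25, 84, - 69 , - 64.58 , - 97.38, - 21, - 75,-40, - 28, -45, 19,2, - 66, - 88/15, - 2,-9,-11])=[-97.38 , - 75, - 69, - 66,-64.58,-45,  -  40,  -  28, - 21, - 11, - 9, -88/15, - 2,2, 19,25,84]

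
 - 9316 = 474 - 9790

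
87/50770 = 87/50770 = 0.00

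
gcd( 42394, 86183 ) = 1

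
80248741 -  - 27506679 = 107755420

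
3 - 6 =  - 3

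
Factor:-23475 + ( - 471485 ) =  - 2^4*5^1*23^1*269^1= - 494960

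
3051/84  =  36 + 9/28 = 36.32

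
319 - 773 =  - 454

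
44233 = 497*89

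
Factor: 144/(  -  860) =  - 2^2*3^2*5^( - 1)*43^( - 1 )=- 36/215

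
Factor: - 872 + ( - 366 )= - 1238   =  - 2^1* 619^1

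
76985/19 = 76985/19 = 4051.84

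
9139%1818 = 49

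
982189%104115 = 45154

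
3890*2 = 7780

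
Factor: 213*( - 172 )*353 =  - 2^2*3^1*43^1*71^1*353^1 = - 12932508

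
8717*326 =2841742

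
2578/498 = 1289/249   =  5.18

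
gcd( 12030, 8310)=30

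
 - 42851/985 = -42851/985 = -  43.50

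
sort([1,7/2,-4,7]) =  [ - 4,1,  7/2,  7 ]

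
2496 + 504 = 3000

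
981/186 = 327/62 = 5.27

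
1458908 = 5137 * 284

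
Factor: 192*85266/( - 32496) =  - 341064/677 = - 2^3*3^3*677^( - 1)*1579^1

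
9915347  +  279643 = 10194990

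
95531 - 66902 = 28629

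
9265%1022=67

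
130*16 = 2080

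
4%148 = 4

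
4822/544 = 8+235/272 = 8.86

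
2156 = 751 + 1405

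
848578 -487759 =360819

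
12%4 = 0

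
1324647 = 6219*213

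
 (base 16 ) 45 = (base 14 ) 4d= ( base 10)69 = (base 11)63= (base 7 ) 126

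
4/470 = 2/235 = 0.01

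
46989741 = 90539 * 519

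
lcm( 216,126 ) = 1512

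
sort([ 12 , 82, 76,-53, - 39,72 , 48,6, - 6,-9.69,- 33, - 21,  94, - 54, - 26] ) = [ - 54, - 53,-39, - 33, - 26, - 21, -9.69, - 6,6, 12,48,72,76, 82,  94]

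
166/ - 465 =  - 166/465 = - 0.36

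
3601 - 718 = 2883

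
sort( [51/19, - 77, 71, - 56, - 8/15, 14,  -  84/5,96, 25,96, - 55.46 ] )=[ - 77, - 56,-55.46, - 84/5,-8/15, 51/19,14,25,71,96, 96 ]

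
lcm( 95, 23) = 2185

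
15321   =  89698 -74377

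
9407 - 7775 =1632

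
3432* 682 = 2340624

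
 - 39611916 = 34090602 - 73702518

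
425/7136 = 425/7136 = 0.06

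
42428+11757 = 54185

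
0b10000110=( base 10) 134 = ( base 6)342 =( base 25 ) 59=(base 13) a4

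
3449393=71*48583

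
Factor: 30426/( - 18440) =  - 33/20 =- 2^(-2)*3^1*  5^( - 1 )*11^1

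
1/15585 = 1/15585  =  0.00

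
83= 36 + 47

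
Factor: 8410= 2^1*5^1 * 29^2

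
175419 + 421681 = 597100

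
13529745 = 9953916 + 3575829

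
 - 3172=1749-4921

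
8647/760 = 11 + 287/760 =11.38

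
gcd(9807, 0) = 9807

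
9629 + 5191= 14820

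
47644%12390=10474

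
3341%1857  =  1484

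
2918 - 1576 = 1342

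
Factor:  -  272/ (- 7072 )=2^( - 1 )*13^ (  -  1) = 1/26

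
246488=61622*4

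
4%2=0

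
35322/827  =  42 + 588/827 = 42.71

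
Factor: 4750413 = 3^1*1583471^1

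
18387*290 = 5332230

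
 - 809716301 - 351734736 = - 1161451037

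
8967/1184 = 8967/1184 = 7.57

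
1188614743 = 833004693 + 355610050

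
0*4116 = 0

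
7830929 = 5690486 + 2140443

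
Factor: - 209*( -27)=3^3*11^1*19^1 = 5643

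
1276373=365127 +911246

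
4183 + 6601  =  10784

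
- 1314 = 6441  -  7755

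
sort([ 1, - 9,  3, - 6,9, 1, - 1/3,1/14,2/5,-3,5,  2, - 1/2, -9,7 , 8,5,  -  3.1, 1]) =[ - 9, - 9, - 6, - 3.1, - 3, - 1/2 , - 1/3, 1/14,2/5,1,1, 1, 2,3, 5,5, 7,8 , 9]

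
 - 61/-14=61/14 =4.36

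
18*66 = 1188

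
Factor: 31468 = 2^2*7867^1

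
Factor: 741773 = 23^1*32251^1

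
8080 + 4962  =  13042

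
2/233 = 2/233 = 0.01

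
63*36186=2279718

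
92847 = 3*30949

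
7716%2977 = 1762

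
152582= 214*713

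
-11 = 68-79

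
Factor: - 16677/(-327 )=3^1*17^1 = 51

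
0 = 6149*0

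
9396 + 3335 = 12731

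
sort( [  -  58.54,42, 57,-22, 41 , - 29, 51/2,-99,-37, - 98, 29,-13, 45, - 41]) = [ - 99,- 98,-58.54,-41, - 37,  -  29, - 22, - 13, 51/2,29, 41, 42, 45, 57]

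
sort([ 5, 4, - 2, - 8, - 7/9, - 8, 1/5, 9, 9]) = [ - 8, - 8, - 2, - 7/9 , 1/5,4,5 , 9,9] 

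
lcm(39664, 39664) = 39664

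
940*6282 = 5905080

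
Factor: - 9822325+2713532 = -19^1*137^1 *2731^1 = - 7108793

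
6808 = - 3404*( - 2) 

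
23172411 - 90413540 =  - 67241129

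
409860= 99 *4140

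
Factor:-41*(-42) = 2^1*3^1*7^1*41^1 = 1722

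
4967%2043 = 881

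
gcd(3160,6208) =8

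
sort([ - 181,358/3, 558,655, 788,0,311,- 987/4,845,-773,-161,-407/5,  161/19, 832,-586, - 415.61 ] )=[ - 773,-586,-415.61, - 987/4,-181, - 161,  -  407/5,0, 161/19, 358/3, 311,  558,655, 788,832, 845 ]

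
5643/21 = 1881/7 = 268.71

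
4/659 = 4/659=0.01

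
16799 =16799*1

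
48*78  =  3744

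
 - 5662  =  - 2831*2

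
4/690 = 2/345= 0.01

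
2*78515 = 157030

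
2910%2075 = 835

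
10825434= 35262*307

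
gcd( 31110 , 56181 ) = 183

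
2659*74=196766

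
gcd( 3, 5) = 1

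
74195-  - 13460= 87655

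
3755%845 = 375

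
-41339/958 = - 44+813/958 = -43.15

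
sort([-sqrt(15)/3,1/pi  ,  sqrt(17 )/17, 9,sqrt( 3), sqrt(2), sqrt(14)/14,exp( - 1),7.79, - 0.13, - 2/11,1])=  [ - sqrt( 15)/3,-2/11, - 0.13,sqrt(17 ) /17,sqrt ( 14) /14, 1/pi,exp( - 1),1, sqrt(2 ),sqrt( 3),7.79,9 ] 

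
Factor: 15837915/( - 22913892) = - 2^( - 2)*3^( - 1)*5^1* 17^(  -  1)*23^1*29^1*1583^1*37441^ ( - 1)=   - 5279305/7637964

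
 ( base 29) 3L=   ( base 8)154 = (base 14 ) 7A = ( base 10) 108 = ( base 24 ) 4C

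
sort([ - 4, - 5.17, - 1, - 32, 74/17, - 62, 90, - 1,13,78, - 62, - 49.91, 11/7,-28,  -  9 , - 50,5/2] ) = [ - 62,- 62, - 50, - 49.91, - 32, - 28  ,  -  9,-5.17,- 4, - 1,-1, 11/7,5/2, 74/17, 13,78, 90]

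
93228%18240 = 2028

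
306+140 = 446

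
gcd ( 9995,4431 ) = 1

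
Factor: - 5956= - 2^2 * 1489^1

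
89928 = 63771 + 26157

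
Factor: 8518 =2^1*4259^1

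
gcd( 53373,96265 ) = 1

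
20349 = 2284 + 18065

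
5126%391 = 43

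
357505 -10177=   347328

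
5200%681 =433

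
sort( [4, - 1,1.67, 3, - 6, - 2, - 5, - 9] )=[ - 9, - 6, - 5, - 2, - 1,1.67, 3,4] 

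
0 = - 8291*0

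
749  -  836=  - 87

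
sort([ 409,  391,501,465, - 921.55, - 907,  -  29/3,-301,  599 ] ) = [ - 921.55, - 907, - 301, - 29/3 , 391, 409,465,501, 599 ]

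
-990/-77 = 12 + 6/7= 12.86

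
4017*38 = 152646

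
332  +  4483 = 4815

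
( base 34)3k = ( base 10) 122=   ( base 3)11112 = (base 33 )3N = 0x7A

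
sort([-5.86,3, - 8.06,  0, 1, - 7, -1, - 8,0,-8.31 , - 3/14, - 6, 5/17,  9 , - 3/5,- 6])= [-8.31, - 8.06,-8, - 7, - 6,-6 , - 5.86, - 1, - 3/5, - 3/14,  0, 0,5/17, 1, 3, 9]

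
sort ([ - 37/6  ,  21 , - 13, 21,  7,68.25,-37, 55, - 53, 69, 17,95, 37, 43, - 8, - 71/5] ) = [-53, - 37 ,-71/5, - 13,  -  8, - 37/6,  7,17,21,21, 37, 43 , 55, 68.25,69,95] 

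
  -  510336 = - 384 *1329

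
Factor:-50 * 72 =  - 2^4*3^2*5^2  =  -3600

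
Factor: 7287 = 3^1*7^1*347^1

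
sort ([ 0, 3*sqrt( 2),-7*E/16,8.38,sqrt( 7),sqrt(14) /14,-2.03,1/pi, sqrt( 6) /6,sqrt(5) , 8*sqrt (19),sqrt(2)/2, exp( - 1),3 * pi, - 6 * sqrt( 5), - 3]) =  [-6*sqrt (5),-3,-2.03, -7*E/16,0,  sqrt( 14 )/14, 1/pi,exp( - 1) , sqrt( 6)/6,sqrt( 2 )/2,sqrt(  5 ),sqrt( 7),3 * sqrt( 2),8.38,3*pi, 8 * sqrt(19)] 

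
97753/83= 1177 + 62/83 = 1177.75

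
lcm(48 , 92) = 1104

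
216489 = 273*793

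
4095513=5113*801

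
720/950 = 72/95= 0.76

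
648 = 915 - 267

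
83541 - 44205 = 39336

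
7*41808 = 292656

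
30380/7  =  4340= 4340.00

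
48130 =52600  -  4470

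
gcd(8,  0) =8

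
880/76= 11  +  11/19= 11.58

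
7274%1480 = 1354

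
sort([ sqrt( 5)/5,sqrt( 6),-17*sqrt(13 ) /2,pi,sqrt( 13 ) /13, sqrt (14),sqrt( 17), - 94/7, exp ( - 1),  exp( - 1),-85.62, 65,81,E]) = [ -85.62, - 17*sqrt( 13)/2, - 94/7,sqrt(13)/13, exp( - 1),exp(-1),sqrt(5 )/5,sqrt( 6),E,pi,sqrt( 14 ),sqrt( 17 ),65,81]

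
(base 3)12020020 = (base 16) EE5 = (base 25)62d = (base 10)3813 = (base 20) 9ad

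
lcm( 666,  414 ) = 15318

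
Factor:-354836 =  - 2^2*43^1*2063^1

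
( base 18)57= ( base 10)97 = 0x61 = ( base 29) 3A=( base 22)49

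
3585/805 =4 + 73/161 =4.45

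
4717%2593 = 2124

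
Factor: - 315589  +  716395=2^1*3^2*7^1 *3181^1 = 400806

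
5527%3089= 2438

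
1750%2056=1750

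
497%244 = 9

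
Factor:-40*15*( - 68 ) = 40800=2^5*3^1* 5^2*17^1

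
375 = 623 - 248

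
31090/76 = 15545/38= 409.08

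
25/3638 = 25/3638  =  0.01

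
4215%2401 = 1814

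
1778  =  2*889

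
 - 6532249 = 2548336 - 9080585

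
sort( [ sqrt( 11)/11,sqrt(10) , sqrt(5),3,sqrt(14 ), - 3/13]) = [ - 3/13,sqrt(11 )/11,sqrt( 5),3, sqrt (10),sqrt(14) ]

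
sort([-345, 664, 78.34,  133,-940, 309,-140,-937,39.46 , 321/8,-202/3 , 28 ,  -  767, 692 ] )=[-940,-937,-767, - 345, - 140, - 202/3,28, 39.46, 321/8,78.34 , 133, 309, 664 , 692]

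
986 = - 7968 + 8954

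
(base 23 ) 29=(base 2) 110111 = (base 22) 2b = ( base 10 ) 55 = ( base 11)50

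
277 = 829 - 552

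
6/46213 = 6/46213=   0.00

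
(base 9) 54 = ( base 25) 1o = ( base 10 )49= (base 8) 61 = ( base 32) 1H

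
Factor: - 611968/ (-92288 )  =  683/103 = 103^( - 1 )*683^1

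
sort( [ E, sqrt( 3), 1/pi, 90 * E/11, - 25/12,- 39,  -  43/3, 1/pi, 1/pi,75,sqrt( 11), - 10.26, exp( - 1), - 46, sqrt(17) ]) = [ - 46,-39, - 43/3 , -10.26, - 25/12,  1/pi,1/pi,1/pi,  exp( - 1), sqrt (3) , E,sqrt( 11 ), sqrt( 17 ), 90*E/11,75 ] 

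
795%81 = 66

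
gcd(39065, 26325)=65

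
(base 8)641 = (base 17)179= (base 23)I3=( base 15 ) 1CC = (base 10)417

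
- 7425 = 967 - 8392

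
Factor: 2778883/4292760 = 2^(-3 )*3^( - 1)*5^( - 1) * 19^1*23^1*83^( - 1)*431^( - 1 ) * 6359^1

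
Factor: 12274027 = 1531^1*8017^1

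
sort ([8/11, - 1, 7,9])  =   [ - 1,8/11,  7,9]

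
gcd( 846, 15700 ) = 2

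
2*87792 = 175584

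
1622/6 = 270+ 1/3 = 270.33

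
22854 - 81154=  - 58300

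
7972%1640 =1412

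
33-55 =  -22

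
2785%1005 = 775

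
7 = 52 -45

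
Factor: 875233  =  875233^1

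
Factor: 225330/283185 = 2^1*3^ ( - 1 )*31^( - 1 )*37^1  =  74/93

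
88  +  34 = 122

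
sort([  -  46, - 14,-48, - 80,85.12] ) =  [ - 80 ,-48, - 46, - 14,85.12] 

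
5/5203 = 5/5203 = 0.00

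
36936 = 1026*36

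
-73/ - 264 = 73/264 = 0.28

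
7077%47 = 27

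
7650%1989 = 1683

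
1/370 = 1/370 = 0.00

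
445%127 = 64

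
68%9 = 5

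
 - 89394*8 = - 715152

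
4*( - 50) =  - 200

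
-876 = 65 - 941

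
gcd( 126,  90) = 18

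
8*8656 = 69248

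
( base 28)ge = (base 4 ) 13032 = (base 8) 716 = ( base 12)326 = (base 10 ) 462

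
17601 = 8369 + 9232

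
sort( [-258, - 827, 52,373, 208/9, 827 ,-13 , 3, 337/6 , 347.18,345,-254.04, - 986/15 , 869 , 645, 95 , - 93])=[ - 827 ,-258,-254.04, - 93, - 986/15, - 13, 3,  208/9 , 52 , 337/6,95,345, 347.18,373, 645,827,869]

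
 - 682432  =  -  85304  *8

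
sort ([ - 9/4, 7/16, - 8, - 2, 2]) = [-8, -9/4 ,-2, 7/16,2] 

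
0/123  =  0 = 0.00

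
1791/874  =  2 +43/874 = 2.05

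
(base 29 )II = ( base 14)2A8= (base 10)540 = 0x21C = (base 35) ff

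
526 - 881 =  - 355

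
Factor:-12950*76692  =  -993161400 = -2^3*3^1*5^2*7^2*11^1 * 37^1*83^1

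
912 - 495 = 417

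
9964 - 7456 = 2508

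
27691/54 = 512 + 43/54 = 512.80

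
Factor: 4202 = 2^1*11^1*191^1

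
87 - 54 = 33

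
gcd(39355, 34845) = 5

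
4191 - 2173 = 2018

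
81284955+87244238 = 168529193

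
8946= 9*994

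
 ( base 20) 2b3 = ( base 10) 1023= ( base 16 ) 3FF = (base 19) 2FG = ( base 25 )1fn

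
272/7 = 38 + 6/7 = 38.86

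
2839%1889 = 950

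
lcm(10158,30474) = 30474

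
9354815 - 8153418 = 1201397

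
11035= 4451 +6584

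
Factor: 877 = 877^1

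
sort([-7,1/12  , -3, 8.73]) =[-7, - 3,1/12, 8.73] 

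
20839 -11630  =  9209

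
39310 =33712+5598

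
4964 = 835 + 4129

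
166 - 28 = 138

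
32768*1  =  32768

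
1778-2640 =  - 862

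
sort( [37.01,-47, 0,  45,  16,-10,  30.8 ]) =[-47, - 10, 0, 16, 30.8, 37.01, 45] 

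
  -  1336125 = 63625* (-21) 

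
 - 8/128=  - 1/16= -0.06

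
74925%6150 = 1125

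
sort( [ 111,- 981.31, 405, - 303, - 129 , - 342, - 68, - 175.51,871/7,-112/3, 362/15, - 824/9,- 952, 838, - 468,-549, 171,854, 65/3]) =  [-981.31, - 952,-549,-468,- 342, - 303,- 175.51,-129,-824/9,-68,- 112/3,65/3,362/15,111 , 871/7,171,405, 838,854 ] 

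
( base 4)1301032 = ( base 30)81g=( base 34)694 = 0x1c4e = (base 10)7246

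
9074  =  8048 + 1026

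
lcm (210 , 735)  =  1470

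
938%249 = 191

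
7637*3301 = 25209737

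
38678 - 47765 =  -9087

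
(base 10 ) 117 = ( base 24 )4l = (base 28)45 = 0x75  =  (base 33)3I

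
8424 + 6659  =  15083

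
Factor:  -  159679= -13^1*71^1*173^1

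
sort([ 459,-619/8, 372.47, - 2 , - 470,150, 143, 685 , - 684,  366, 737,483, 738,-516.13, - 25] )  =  [ - 684, - 516.13, - 470, - 619/8, - 25,  -  2 , 143, 150,  366,372.47,459,483, 685,737 , 738] 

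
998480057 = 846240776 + 152239281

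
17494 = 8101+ 9393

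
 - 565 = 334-899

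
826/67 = 12  +  22/67=12.33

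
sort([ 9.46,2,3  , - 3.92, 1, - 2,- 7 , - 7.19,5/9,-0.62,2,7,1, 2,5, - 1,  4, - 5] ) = [ - 7.19, - 7, - 5, - 3.92, - 2, - 1, -0.62,5/9,1,1,2, 2 , 2 , 3,4,  5, 7,9.46] 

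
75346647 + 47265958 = 122612605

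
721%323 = 75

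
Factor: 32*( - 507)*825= - 2^5*3^2*5^2*11^1*13^2 =- 13384800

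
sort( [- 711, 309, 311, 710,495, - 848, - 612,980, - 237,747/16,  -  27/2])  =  [ - 848, - 711, - 612,- 237, - 27/2, 747/16,  309,311, 495, 710, 980 ] 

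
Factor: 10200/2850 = 2^2*17^1*19^( - 1 ) = 68/19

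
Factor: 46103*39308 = 1812216724 = 2^2 *31^1*317^1  *  46103^1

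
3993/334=11 + 319/334 = 11.96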